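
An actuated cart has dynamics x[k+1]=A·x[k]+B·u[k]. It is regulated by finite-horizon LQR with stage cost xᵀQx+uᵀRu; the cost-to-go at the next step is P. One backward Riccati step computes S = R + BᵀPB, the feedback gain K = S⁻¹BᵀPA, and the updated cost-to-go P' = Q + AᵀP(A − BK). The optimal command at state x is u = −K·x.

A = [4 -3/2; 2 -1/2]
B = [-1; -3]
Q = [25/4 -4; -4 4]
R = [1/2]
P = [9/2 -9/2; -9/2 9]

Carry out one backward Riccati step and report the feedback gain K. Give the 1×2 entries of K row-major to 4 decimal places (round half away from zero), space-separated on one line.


BᵀP = [9.0000 -22.5000]
S = R + BᵀPB = [1/2] + [58.5000] = [59.0000]
BᵀPA = [-9.0000 -2.2500]
K = S⁻¹·BᵀPA = [-0.1525 -0.0381]
A−BK = [3.8475 -1.5381; 1.5424 -0.6144]
AᵀP(A−BK) = [34.6271 -13.8432; -13.8432 5.5392]
P' = Q + AᵀP(A−BK) = [40.8771 -17.8432; -17.8432 9.5392]
tr(P') = 50.4163

-0.1525 -0.0381


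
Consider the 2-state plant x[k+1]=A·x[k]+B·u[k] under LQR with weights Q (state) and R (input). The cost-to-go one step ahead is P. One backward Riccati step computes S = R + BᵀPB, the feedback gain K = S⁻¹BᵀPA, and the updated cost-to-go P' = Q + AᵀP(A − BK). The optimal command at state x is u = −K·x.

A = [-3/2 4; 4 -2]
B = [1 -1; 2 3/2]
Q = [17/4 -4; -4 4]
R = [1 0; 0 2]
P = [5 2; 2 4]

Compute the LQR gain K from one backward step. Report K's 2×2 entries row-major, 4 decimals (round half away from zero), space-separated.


BᵀP = [9.0000 10.0000; -2.0000 4.0000]
S = R + BᵀPB = [1 0; 0 2] + [29.0000 6.0000; 6.0000 8.0000] = [30.0000 6.0000; 6.0000 10.0000]
BᵀPA = [26.5000 16.0000; 19.0000 -16.0000]
K = S⁻¹·BᵀPA = [0.5720 0.9697; 1.5568 -2.1818]
A−BK = [-0.5152 0.8485; 0.5208 -0.6667]
AᵀP(A−BK) = [6.5133 -8.2424; -8.2424 13.5758]
P' = Q + AᵀP(A−BK) = [10.7633 -12.2424; -12.2424 17.5758]
tr(P') = 28.3390

0.5720 0.9697 1.5568 -2.1818


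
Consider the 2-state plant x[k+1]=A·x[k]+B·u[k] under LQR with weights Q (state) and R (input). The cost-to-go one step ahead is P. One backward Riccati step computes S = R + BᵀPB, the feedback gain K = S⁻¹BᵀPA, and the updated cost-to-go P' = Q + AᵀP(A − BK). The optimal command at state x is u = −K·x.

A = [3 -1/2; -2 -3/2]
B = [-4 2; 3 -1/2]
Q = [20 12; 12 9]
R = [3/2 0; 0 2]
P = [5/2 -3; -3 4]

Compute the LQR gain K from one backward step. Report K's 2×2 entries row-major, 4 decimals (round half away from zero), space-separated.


BᵀP = [-19.0000 24.0000; 6.5000 -8.0000]
S = R + BᵀPB = [3/2 0; 0 2] + [148.0000 -50.0000; -50.0000 17.0000] = [149.5000 -50.0000; -50.0000 19.0000]
BᵀPA = [-105.0000 -26.5000; 35.5000 8.7500]
K = S⁻¹·BᵀPA = [-0.6461 -0.1938; 0.1681 -0.0496]
A−BK = [0.0793 -1.1762; 0.0224 -0.9433]
AᵀP(A−BK) = [0.6898 0.1569; 0.1569 0.4221]
P' = Q + AᵀP(A−BK) = [20.6898 12.1569; 12.1569 9.4221]
tr(P') = 30.1119

-0.6461 -0.1938 0.1681 -0.0496


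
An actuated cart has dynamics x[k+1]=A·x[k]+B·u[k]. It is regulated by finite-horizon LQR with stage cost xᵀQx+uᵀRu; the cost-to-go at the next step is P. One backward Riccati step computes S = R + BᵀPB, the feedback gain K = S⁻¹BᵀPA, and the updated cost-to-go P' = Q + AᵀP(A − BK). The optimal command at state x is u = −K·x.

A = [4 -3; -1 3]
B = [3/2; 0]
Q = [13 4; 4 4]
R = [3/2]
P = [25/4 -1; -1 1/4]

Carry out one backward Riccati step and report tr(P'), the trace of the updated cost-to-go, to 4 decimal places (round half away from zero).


BᵀP = [9.3750 -1.5000]
S = R + BᵀPB = [3/2] + [14.0625] = [15.5625]
BᵀPA = [39.0000 -32.6250]
K = S⁻¹·BᵀPA = [2.5060 -2.0964]
A−BK = [0.2410 0.1446; -1.0000 3.0000]
AᵀP(A−BK) = [10.5151 -8.9910; -8.9910 8.1054]
P' = Q + AᵀP(A−BK) = [23.5151 -4.9910; -4.9910 12.1054]
tr(P') = 35.6205

35.6205


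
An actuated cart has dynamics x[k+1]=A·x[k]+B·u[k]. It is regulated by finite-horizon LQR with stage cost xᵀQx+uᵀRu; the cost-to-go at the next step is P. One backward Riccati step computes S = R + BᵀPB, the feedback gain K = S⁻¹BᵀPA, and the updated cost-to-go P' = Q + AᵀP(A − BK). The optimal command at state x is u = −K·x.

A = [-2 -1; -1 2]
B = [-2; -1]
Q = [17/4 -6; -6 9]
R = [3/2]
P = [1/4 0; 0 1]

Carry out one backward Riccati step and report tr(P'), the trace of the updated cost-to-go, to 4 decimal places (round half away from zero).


BᵀP = [-0.5000 -1.0000]
S = R + BᵀPB = [3/2] + [2.0000] = [3.5000]
BᵀPA = [2.0000 -1.5000]
K = S⁻¹·BᵀPA = [0.5714 -0.4286]
A−BK = [-0.8571 -1.8571; -0.4286 1.5714]
AᵀP(A−BK) = [0.8571 -0.6429; -0.6429 3.6071]
P' = Q + AᵀP(A−BK) = [5.1071 -6.6429; -6.6429 12.6071]
tr(P') = 17.7143

17.7143


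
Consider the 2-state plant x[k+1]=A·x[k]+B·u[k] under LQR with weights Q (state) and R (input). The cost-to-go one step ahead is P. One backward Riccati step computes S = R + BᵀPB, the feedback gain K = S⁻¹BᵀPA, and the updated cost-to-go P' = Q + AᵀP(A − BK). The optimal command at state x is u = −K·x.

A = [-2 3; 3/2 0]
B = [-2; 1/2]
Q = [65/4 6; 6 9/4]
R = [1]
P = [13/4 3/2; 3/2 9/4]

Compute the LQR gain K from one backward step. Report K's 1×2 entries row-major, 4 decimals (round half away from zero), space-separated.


BᵀP = [-5.7500 -1.8750]
S = R + BᵀPB = [1] + [10.5625] = [11.5625]
BᵀPA = [8.6875 -17.2500]
K = S⁻¹·BᵀPA = [0.7514 -1.4919]
A−BK = [-0.4973 0.0162; 1.1243 0.7459]
AᵀP(A−BK) = [2.5351 0.2108; 0.2108 3.5149]
P' = Q + AᵀP(A−BK) = [18.7851 6.2108; 6.2108 5.7649]
tr(P') = 24.5500

0.7514 -1.4919


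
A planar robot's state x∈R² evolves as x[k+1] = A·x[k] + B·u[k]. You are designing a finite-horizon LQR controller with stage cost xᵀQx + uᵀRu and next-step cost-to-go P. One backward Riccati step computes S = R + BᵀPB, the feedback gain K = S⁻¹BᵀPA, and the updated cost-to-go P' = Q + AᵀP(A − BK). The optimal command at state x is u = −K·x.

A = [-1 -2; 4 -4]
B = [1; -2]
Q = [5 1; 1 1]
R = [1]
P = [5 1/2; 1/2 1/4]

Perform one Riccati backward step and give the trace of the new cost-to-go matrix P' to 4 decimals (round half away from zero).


27.0000

BᵀP = [4.0000 0.0000]
S = R + BᵀPB = [1] + [4.0000] = [5.0000]
BᵀPA = [-4.0000 -8.0000]
K = S⁻¹·BᵀPA = [-0.8000 -1.6000]
A−BK = [-0.2000 -0.4000; 2.4000 -7.2000]
AᵀP(A−BK) = [1.8000 -2.4000; -2.4000 19.2000]
P' = Q + AᵀP(A−BK) = [6.8000 -1.4000; -1.4000 20.2000]
tr(P') = 27.0000


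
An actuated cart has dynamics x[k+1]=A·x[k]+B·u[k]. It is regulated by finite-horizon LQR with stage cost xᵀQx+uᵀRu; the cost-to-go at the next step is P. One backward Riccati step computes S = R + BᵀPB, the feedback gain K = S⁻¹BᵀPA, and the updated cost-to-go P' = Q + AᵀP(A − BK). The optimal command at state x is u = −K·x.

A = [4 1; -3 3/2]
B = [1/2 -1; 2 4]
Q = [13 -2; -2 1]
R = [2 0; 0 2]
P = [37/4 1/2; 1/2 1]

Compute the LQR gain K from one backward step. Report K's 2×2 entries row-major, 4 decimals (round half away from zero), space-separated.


BᵀP = [5.6250 2.2500; -7.2500 3.5000]
S = R + BᵀPB = [2 0; 0 2] + [7.3125 3.3750; 3.3750 21.2500] = [9.3125 3.3750; 3.3750 23.2500]
BᵀPA = [15.7500 9.0000; -39.5000 -2.0000]
K = S⁻¹·BᵀPA = [2.4351 1.0530; -2.0524 -0.2389]
A−BK = [0.7300 0.2346; 0.3394 0.3495]
AᵀP(A−BK) = [25.5771 7.9793; 7.9793 3.0451]
P' = Q + AᵀP(A−BK) = [38.5771 5.9793; 5.9793 4.0451]
tr(P') = 42.6222

2.4351 1.0530 -2.0524 -0.2389


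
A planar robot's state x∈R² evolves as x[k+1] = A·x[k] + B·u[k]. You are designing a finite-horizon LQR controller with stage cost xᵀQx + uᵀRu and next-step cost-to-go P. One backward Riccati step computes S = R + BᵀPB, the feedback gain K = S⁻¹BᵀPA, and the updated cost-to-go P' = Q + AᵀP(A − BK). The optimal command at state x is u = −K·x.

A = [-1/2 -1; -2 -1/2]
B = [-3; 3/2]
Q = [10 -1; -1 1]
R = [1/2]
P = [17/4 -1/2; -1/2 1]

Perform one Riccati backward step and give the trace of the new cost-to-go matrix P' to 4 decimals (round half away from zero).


BᵀP = [-13.5000 3.0000]
S = R + BᵀPB = [1/2] + [45.0000] = [45.5000]
BᵀPA = [0.7500 12.0000]
K = S⁻¹·BᵀPA = [0.0165 0.2637]
A−BK = [-0.4505 -0.2088; -2.0247 -0.8956]
AᵀP(A−BK) = [4.0501 1.8022; 1.8022 0.8352]
P' = Q + AᵀP(A−BK) = [14.0501 0.8022; 0.8022 1.8352]
tr(P') = 15.8853

15.8853


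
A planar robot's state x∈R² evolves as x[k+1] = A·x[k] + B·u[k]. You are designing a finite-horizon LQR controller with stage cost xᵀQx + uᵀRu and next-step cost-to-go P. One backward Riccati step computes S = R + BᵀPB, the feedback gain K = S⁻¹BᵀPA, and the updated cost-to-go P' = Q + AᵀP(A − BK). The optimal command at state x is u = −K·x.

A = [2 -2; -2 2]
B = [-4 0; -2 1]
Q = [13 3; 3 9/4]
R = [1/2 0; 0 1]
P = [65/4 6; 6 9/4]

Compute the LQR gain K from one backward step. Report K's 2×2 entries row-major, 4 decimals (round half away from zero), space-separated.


BᵀP = [-77.0000 -28.5000; 6.0000 2.2500]
S = R + BᵀPB = [1/2 0; 0 1] + [365.0000 -28.5000; -28.5000 2.2500] = [365.5000 -28.5000; -28.5000 3.2500]
BᵀPA = [-97.0000 97.0000; 7.5000 -7.5000]
K = S⁻¹·BᵀPA = [-0.2702 0.2702; -0.0619 0.0619]
A−BK = [0.9191 -0.9191; -2.4785 2.4785]
AᵀP(A−BK) = [0.2532 -0.2532; -0.2532 0.2532]
P' = Q + AᵀP(A−BK) = [13.2532 2.7468; 2.7468 2.5032]
tr(P') = 15.7565

-0.2702 0.2702 -0.0619 0.0619


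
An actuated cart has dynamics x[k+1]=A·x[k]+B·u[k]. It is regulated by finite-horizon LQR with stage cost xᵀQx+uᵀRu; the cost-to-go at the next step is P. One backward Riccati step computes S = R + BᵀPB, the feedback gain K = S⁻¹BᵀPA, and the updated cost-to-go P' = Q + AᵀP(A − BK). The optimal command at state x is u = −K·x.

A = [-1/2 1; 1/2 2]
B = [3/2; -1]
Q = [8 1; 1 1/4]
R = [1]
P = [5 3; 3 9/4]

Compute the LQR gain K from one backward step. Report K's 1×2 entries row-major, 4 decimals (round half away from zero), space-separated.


-0.2045 1.6364

BᵀP = [4.5000 2.2500]
S = R + BᵀPB = [1] + [4.5000] = [5.5000]
BᵀPA = [-1.1250 9.0000]
K = S⁻¹·BᵀPA = [-0.2045 1.6364]
A−BK = [-0.1932 -1.4545; 0.2955 3.6364]
AᵀP(A−BK) = [0.0824 0.0909; 0.0909 11.2727]
P' = Q + AᵀP(A−BK) = [8.0824 1.0909; 1.0909 11.5227]
tr(P') = 19.6051


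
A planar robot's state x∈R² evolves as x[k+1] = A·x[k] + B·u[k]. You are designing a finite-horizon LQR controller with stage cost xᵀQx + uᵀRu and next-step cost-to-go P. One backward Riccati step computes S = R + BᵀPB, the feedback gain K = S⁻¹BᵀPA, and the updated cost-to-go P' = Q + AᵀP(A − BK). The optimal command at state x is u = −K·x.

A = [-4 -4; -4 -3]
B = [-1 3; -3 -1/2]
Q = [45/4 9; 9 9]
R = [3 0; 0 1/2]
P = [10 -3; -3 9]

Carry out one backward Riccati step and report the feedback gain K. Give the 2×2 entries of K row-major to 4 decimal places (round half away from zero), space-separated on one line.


1.4144 1.1111 -0.8327 -0.9386

BᵀP = [-1.0000 -24.0000; 31.5000 -13.5000]
S = R + BᵀPB = [3 0; 0 1/2] + [73.0000 9.0000; 9.0000 101.2500] = [76.0000 9.0000; 9.0000 101.7500]
BᵀPA = [100.0000 76.0000; -72.0000 -85.5000]
K = S⁻¹·BᵀPA = [1.4144 1.1111; -0.8327 -0.9386]
A−BK = [-0.0874 -0.0731; -0.1732 -0.1358]
AᵀP(A−BK) = [6.6038 5.3076; 5.3076 4.3044]
P' = Q + AᵀP(A−BK) = [17.8538 14.3076; 14.3076 13.3044]
tr(P') = 31.1581


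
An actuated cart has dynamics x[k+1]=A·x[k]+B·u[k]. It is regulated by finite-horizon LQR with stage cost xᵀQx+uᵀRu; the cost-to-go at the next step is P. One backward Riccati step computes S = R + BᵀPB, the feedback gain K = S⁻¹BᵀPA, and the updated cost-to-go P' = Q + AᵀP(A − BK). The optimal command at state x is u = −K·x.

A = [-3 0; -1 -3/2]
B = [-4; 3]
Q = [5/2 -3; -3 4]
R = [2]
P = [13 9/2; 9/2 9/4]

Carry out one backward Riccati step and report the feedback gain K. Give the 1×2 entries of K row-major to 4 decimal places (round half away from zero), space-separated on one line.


1.0368 0.1380

BᵀP = [-38.5000 -11.2500]
S = R + BᵀPB = [2] + [120.2500] = [122.2500]
BᵀPA = [126.7500 16.8750]
K = S⁻¹·BᵀPA = [1.0368 0.1380]
A−BK = [1.1472 0.5521; -4.1104 -1.9141]
AᵀP(A−BK) = [14.8344 6.1288; 6.1288 2.7331]
P' = Q + AᵀP(A−BK) = [17.3344 3.1288; 3.1288 6.7331]
tr(P') = 24.0675


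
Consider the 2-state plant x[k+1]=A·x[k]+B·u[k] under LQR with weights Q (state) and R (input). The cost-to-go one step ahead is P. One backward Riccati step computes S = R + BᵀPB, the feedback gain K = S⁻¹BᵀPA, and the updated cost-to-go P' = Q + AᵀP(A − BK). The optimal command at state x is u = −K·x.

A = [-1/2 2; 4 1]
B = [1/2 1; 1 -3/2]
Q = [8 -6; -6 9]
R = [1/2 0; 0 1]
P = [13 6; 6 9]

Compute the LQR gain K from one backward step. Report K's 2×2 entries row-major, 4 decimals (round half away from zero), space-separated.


BᵀP = [12.5000 12.0000; 4.0000 -7.5000]
S = R + BᵀPB = [1/2 0; 0 1] + [18.2500 -5.5000; -5.5000 15.2500] = [18.7500 -5.5000; -5.5000 16.2500]
BᵀPA = [41.7500 37.0000; -32.0000 0.5000]
K = S⁻¹·BᵀPA = [1.8308 2.2009; -1.3496 0.7757]
A−BK = [-0.0658 0.1239; 0.1448 -0.0373]
AᵀP(A−BK) = [3.6280 0.9355; 0.9355 3.1801]
P' = Q + AᵀP(A−BK) = [11.6280 -5.0645; -5.0645 12.1801]
tr(P') = 23.8081

1.8308 2.2009 -1.3496 0.7757


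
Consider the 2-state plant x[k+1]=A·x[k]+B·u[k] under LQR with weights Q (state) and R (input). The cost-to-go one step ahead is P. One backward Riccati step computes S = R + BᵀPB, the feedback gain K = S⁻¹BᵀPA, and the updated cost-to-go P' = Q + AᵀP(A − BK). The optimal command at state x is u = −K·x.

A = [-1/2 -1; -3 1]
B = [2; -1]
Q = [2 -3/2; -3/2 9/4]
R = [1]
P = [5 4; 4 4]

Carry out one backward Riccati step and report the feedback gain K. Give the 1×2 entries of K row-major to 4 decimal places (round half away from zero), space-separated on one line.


BᵀP = [6.0000 4.0000]
S = R + BᵀPB = [1] + [8.0000] = [9.0000]
BᵀPA = [-15.0000 -2.0000]
K = S⁻¹·BᵀPA = [-1.6667 -0.2222]
A−BK = [2.8333 -0.5556; -4.6667 0.7778]
AᵀP(A−BK) = [24.2500 -2.8333; -2.8333 0.5556]
P' = Q + AᵀP(A−BK) = [26.2500 -4.3333; -4.3333 2.8056]
tr(P') = 29.0556

-1.6667 -0.2222


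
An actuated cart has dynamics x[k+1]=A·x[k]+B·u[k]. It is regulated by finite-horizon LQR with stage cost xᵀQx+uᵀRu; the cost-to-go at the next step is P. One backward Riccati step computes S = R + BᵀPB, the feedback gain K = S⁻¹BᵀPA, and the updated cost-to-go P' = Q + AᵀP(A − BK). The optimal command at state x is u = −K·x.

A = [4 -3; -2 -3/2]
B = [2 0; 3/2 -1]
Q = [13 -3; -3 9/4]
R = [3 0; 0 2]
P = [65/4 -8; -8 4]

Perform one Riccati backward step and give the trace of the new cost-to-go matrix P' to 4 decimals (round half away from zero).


BᵀP = [20.5000 -10.0000; 8.0000 -4.0000]
S = R + BᵀPB = [3 0; 0 2] + [26.0000 10.0000; 10.0000 4.0000] = [29.0000 10.0000; 10.0000 6.0000]
BᵀPA = [102.0000 -46.5000; 40.0000 -18.0000]
K = S⁻¹·BᵀPA = [2.8649 -1.3378; 1.8919 -0.7703]
A−BK = [-1.7297 -0.3243; -4.4054 -0.2635]
AᵀP(A−BK) = [36.1081 -15.7297; -15.7297 7.1757]
P' = Q + AᵀP(A−BK) = [49.1081 -18.7297; -18.7297 9.4257]
tr(P') = 58.5338

58.5338


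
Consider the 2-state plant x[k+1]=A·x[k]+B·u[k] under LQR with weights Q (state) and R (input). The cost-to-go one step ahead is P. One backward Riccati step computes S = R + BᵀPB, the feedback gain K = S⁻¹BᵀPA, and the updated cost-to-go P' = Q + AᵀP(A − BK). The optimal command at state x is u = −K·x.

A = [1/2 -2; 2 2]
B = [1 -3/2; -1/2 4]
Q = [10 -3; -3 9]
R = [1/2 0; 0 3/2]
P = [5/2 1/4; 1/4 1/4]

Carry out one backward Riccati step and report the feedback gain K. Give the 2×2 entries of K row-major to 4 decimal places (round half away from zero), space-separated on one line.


0.8385 -1.1795 0.3007 0.3862

BᵀP = [2.3750 0.1250; -2.7500 0.6250]
S = R + BᵀPB = [1/2 0; 0 3/2] + [2.3125 -3.0625; -3.0625 6.6250] = [2.8125 -3.0625; -3.0625 8.1250]
BᵀPA = [1.4375 -4.5000; -0.1250 6.7500]
K = S⁻¹·BᵀPA = [0.8385 -1.1795; 0.3007 0.3862]
A−BK = [0.1125 -0.2412; 1.2166 -0.1345]
AᵀP(A−BK) = [0.9572 -0.5062; -0.5062 1.0855]
P' = Q + AᵀP(A−BK) = [10.9572 -3.5062; -3.5062 10.0855]
tr(P') = 21.0428


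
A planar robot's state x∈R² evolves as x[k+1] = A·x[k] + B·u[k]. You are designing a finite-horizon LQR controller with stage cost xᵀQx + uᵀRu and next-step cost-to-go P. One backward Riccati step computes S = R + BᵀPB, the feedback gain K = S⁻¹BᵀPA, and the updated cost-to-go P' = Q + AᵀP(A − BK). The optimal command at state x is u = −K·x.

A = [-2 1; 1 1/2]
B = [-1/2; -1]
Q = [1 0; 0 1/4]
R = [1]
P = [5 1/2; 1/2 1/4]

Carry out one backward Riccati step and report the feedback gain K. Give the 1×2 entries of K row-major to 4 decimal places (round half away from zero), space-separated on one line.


1.8333 -1.0833

BᵀP = [-3.0000 -0.5000]
S = R + BᵀPB = [1] + [2.0000] = [3.0000]
BᵀPA = [5.5000 -3.2500]
K = S⁻¹·BᵀPA = [1.8333 -1.0833]
A−BK = [-1.0833 0.4583; 2.8333 -0.5833]
AᵀP(A−BK) = [8.1667 -3.9167; -3.9167 2.0417]
P' = Q + AᵀP(A−BK) = [9.1667 -3.9167; -3.9167 2.2917]
tr(P') = 11.4583


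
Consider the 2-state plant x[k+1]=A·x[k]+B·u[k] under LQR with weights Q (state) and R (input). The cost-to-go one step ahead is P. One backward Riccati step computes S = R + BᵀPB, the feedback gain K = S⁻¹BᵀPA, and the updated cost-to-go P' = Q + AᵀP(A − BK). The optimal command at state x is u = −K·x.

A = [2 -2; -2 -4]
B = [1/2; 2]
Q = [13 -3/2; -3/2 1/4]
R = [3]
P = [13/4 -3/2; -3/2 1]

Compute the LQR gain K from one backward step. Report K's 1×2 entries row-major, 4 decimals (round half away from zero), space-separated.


BᵀP = [-1.3750 1.2500]
S = R + BᵀPB = [3] + [1.8125] = [4.8125]
BᵀPA = [-5.2500 -2.2500]
K = S⁻¹·BᵀPA = [-1.0909 -0.4675]
A−BK = [2.5455 -1.7662; 0.1818 -3.0649]
AᵀP(A−BK) = [23.2727 -1.4545; -1.4545 3.9481]
P' = Q + AᵀP(A−BK) = [36.2727 -2.9545; -2.9545 4.1981]
tr(P') = 40.4708

-1.0909 -0.4675


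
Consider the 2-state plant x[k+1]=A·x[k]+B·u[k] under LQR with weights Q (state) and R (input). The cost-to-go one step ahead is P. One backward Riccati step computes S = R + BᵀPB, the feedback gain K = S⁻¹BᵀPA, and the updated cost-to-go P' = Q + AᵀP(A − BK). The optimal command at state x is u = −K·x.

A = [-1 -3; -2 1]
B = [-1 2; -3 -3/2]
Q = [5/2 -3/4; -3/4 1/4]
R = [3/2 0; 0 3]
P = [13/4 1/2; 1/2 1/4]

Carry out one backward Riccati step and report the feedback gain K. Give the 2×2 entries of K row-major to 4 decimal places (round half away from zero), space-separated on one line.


0.5802 0.6394 -0.1900 -0.8663

BᵀP = [-4.7500 -1.2500; 5.7500 0.6250]
S = R + BᵀPB = [3/2 0; 0 3] + [8.5000 -7.6250; -7.6250 10.5625] = [10.0000 -7.6250; -7.6250 13.5625]
BᵀPA = [7.2500 13.0000; -7.0000 -16.6250]
K = S⁻¹·BᵀPA = [0.5802 0.6394; -0.1900 -0.8663]
A−BK = [-0.0399 -0.6279; -0.5445 1.6189]
AᵀP(A−BK) = [0.7142 1.0499; 1.0499 3.7849]
P' = Q + AᵀP(A−BK) = [3.2142 0.2999; 0.2999 4.0349]
tr(P') = 7.2491


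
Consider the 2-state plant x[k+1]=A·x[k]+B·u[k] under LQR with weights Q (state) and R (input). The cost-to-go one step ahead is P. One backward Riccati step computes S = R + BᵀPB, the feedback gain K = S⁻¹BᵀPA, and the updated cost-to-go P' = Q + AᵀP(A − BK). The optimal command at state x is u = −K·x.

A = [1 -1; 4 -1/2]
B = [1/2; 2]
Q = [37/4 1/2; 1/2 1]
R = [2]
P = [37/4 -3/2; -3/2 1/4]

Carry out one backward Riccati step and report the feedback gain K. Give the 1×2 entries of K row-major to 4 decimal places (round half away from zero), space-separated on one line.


0.2703 -0.6486

BᵀP = [1.6250 -0.2500]
S = R + BᵀPB = [2] + [0.3125] = [2.3125]
BᵀPA = [0.6250 -1.5000]
K = S⁻¹·BᵀPA = [0.2703 -0.6486]
A−BK = [0.8649 -0.6757; 3.4595 0.7973]
AᵀP(A−BK) = [1.0811 -2.5946; -2.5946 6.8395]
P' = Q + AᵀP(A−BK) = [10.3311 -2.0946; -2.0946 7.8395]
tr(P') = 18.1706


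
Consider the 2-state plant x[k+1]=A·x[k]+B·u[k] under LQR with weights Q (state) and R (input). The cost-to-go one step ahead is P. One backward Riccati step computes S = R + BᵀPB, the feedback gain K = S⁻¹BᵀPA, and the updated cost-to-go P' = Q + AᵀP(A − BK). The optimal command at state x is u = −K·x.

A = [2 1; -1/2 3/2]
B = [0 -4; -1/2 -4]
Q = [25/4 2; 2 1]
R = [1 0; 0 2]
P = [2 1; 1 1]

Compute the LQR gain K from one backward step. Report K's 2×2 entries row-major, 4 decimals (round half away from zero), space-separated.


0.2139 -0.0751 -0.2543 -0.2890

BᵀP = [-0.5000 -0.5000; -12.0000 -8.0000]
S = R + BᵀPB = [1 0; 0 2] + [0.2500 4.0000; 4.0000 80.0000] = [1.2500 4.0000; 4.0000 82.0000]
BᵀPA = [-0.7500 -1.2500; -20.0000 -24.0000]
K = S⁻¹·BᵀPA = [0.2139 -0.0751; -0.2543 -0.2890]
A−BK = [0.9827 -0.1561; -1.4104 0.3064]
AᵀP(A−BK) = [1.3237 -0.0867; -0.0867 0.2197]
P' = Q + AᵀP(A−BK) = [7.5737 1.9133; 1.9133 1.2197]
tr(P') = 8.7934


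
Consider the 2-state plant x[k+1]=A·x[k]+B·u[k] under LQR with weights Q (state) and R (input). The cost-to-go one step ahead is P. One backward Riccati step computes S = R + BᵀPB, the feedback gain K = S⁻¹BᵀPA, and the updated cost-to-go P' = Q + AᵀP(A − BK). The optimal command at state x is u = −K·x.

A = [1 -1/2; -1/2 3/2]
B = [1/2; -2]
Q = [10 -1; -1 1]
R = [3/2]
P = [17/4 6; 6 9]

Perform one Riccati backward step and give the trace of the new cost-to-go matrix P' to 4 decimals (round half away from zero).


11.9882

BᵀP = [-9.8750 -15.0000]
S = R + BᵀPB = [3/2] + [25.0625] = [26.5625]
BᵀPA = [-2.3750 -17.5625]
K = S⁻¹·BᵀPA = [-0.0894 -0.6612]
A−BK = [1.0447 -0.1694; -0.6788 0.1776]
AᵀP(A−BK) = [0.2876 0.0547; 0.0547 0.7006]
P' = Q + AᵀP(A−BK) = [10.2876 -0.9453; -0.9453 1.7006]
tr(P') = 11.9882


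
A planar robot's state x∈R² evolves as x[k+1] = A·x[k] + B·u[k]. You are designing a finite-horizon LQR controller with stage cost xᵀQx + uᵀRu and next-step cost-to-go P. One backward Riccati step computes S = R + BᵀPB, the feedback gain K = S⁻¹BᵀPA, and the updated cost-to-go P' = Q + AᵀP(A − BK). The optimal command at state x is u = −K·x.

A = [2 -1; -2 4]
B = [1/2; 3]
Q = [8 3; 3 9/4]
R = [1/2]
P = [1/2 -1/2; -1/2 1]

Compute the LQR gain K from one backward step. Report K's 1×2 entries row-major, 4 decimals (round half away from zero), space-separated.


-0.9846 1.5077

BᵀP = [-1.2500 2.7500]
S = R + BᵀPB = [1/2] + [7.6250] = [8.1250]
BᵀPA = [-8.0000 12.2500]
K = S⁻¹·BᵀPA = [-0.9846 1.5077]
A−BK = [2.4923 -1.7538; 0.9538 -0.5231]
AᵀP(A−BK) = [2.1231 -1.9385; -1.9385 2.0308]
P' = Q + AᵀP(A−BK) = [10.1231 1.0615; 1.0615 4.2808]
tr(P') = 14.4038


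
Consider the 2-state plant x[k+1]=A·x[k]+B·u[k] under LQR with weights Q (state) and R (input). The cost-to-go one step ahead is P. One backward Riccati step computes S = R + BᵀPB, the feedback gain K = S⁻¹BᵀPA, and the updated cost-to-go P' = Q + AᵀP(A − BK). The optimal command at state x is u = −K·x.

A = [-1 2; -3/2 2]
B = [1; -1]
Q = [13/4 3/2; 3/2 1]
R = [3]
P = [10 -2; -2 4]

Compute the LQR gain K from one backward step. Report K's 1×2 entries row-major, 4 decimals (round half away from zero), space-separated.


BᵀP = [12.0000 -6.0000]
S = R + BᵀPB = [3] + [18.0000] = [21.0000]
BᵀPA = [-3.0000 12.0000]
K = S⁻¹·BᵀPA = [-0.1429 0.5714]
A−BK = [-0.8571 1.4286; -1.6429 2.5714]
AᵀP(A−BK) = [12.5714 -20.2857; -20.2857 33.1429]
P' = Q + AᵀP(A−BK) = [15.8214 -18.7857; -18.7857 34.1429]
tr(P') = 49.9643

-0.1429 0.5714


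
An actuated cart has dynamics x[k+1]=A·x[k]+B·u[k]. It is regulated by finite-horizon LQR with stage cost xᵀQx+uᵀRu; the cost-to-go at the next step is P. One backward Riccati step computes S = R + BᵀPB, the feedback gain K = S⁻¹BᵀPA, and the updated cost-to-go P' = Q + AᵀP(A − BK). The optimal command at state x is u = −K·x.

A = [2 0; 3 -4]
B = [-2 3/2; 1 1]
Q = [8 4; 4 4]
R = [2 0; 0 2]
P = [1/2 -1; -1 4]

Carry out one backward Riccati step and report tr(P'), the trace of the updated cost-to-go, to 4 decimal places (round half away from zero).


29.2963

BᵀP = [-2.0000 6.0000; -0.2500 2.5000]
S = R + BᵀPB = [2 0; 0 2] + [10.0000 3.0000; 3.0000 2.1250] = [12.0000 3.0000; 3.0000 4.1250]
BᵀPA = [14.0000 -24.0000; 7.0000 -10.0000]
K = S⁻¹·BᵀPA = [0.9074 -1.7037; 1.0370 -1.1852]
A−BK = [2.2593 -1.6296; 1.0556 -1.1111]
AᵀP(A−BK) = [6.0370 -7.8519; -7.8519 11.2593]
P' = Q + AᵀP(A−BK) = [14.0370 -3.8519; -3.8519 15.2593]
tr(P') = 29.2963


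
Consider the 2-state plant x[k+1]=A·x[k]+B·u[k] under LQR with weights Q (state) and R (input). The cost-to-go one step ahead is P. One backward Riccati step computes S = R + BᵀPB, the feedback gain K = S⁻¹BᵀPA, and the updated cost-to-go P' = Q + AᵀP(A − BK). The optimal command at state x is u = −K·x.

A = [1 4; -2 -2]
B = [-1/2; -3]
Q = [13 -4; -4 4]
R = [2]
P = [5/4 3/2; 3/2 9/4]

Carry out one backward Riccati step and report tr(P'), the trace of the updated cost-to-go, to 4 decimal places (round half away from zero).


BᵀP = [-5.1250 -7.5000]
S = R + BᵀPB = [2] + [25.0625] = [27.0625]
BᵀPA = [9.8750 -5.5000]
K = S⁻¹·BᵀPA = [0.3649 -0.2032]
A−BK = [1.1824 3.8984; -0.9053 -2.6097]
AᵀP(A−BK) = [0.6467 1.0069; 1.0069 3.8822]
P' = Q + AᵀP(A−BK) = [13.6467 -2.9931; -2.9931 7.8822]
tr(P') = 21.5289

21.5289


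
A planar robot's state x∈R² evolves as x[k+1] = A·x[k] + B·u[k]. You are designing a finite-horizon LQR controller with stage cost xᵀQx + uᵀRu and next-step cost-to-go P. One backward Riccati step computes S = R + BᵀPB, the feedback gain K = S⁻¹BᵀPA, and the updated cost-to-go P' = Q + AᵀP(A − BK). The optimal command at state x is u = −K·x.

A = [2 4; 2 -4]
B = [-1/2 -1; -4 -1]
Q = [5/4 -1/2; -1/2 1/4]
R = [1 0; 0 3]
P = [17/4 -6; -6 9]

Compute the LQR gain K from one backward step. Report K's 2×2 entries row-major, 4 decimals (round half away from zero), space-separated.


-0.1690 1.8266 -0.1459 -0.3108

BᵀP = [21.8750 -33.0000; 1.7500 -3.0000]
S = R + BᵀPB = [1 0; 0 3] + [121.0625 11.1250; 11.1250 1.2500] = [122.0625 11.1250; 11.1250 4.2500]
BᵀPA = [-22.2500 219.5000; -2.5000 19.0000]
K = S⁻¹·BᵀPA = [-0.1690 1.8266; -0.1459 -0.3108]
A−BK = [1.7696 4.6025; 1.1782 2.9956]
AᵀP(A−BK) = [0.8753 1.8646; 1.8646 8.9696]
P' = Q + AᵀP(A−BK) = [2.1253 1.3646; 1.3646 9.2196]
tr(P') = 11.3449


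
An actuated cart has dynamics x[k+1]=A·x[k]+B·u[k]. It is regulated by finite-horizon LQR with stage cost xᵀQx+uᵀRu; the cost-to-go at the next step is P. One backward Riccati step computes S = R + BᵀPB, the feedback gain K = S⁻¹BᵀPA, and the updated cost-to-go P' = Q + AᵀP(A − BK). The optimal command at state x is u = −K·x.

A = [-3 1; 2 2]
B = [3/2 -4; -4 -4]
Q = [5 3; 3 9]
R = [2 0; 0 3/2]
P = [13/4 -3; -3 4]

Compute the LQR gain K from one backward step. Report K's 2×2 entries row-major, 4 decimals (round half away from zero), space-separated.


-0.8867 -0.1814 0.3654 -0.2963

BᵀP = [16.8750 -20.5000; -1.0000 -4.0000]
S = R + BᵀPB = [2 0; 0 3/2] + [107.3125 14.5000; 14.5000 20.0000] = [109.3125 14.5000; 14.5000 21.5000]
BᵀPA = [-91.6250 -24.1250; -5.0000 -9.0000]
K = S⁻¹·BᵀPA = [-0.8867 -0.1814; 0.3654 -0.2963]
A−BK = [-0.2083 0.0870; -0.0850 0.0893]
AᵀP(A−BK) = [1.8364 0.1480; 0.1480 0.2074]
P' = Q + AᵀP(A−BK) = [6.8364 3.1480; 3.1480 9.2074]
tr(P') = 16.0437


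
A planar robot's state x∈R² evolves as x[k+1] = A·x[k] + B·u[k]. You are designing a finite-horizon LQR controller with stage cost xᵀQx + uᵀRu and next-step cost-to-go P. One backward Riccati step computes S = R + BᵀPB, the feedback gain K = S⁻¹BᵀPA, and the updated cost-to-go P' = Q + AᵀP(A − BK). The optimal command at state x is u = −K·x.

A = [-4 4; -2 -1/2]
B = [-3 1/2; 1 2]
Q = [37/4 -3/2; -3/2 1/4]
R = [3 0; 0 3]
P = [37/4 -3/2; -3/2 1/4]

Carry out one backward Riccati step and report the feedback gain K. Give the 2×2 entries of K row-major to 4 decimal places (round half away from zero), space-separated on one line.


BᵀP = [-29.2500 4.7500; 1.6250 -0.2500]
S = R + BᵀPB = [3 0; 0 3] + [92.5000 -5.1250; -5.1250 0.3125] = [95.5000 -5.1250; -5.1250 3.3125]
BᵀPA = [107.5000 -119.3750; -6.0000 6.6250]
K = S⁻¹·BᵀPA = [1.1216 -1.2461; -0.0761 0.0720]
A−BK = [-0.5973 0.2256; -2.9695 0.6021]
AᵀP(A−BK) = [3.9746 -4.3584; -4.3584 4.8280]
P' = Q + AᵀP(A−BK) = [13.2246 -5.8584; -5.8584 5.0780]
tr(P') = 18.3026

1.1216 -1.2461 -0.0761 0.0720


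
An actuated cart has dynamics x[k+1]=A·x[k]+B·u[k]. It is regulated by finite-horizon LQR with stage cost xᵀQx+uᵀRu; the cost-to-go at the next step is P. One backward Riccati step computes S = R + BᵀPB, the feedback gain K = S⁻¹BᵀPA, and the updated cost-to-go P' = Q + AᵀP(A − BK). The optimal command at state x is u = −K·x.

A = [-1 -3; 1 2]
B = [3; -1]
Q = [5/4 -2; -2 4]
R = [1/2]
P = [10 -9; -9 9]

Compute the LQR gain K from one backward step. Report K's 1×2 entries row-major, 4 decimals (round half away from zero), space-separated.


-0.4886 -1.2313

BᵀP = [39.0000 -36.0000]
S = R + BᵀPB = [1/2] + [153.0000] = [153.5000]
BᵀPA = [-75.0000 -189.0000]
K = S⁻¹·BᵀPA = [-0.4886 -1.2313]
A−BK = [0.4658 0.6938; 0.5114 0.7687]
AᵀP(A−BK) = [0.3550 0.6547; 0.6547 1.2899]
P' = Q + AᵀP(A−BK) = [1.6050 -1.3453; -1.3453 5.2899]
tr(P') = 6.8950


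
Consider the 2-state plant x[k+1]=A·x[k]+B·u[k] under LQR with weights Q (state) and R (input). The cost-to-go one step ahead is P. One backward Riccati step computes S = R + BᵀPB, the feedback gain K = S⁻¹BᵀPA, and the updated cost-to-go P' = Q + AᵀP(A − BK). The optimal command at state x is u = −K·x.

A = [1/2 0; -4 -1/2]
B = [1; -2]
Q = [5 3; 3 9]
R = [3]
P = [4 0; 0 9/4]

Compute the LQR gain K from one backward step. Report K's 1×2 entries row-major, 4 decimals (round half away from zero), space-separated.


1.2500 0.1406

BᵀP = [4.0000 -4.5000]
S = R + BᵀPB = [3] + [13.0000] = [16.0000]
BᵀPA = [20.0000 2.2500]
K = S⁻¹·BᵀPA = [1.2500 0.1406]
A−BK = [-0.7500 -0.1406; -1.5000 -0.2188]
AᵀP(A−BK) = [12.0000 1.6875; 1.6875 0.2461]
P' = Q + AᵀP(A−BK) = [17.0000 4.6875; 4.6875 9.2461]
tr(P') = 26.2461


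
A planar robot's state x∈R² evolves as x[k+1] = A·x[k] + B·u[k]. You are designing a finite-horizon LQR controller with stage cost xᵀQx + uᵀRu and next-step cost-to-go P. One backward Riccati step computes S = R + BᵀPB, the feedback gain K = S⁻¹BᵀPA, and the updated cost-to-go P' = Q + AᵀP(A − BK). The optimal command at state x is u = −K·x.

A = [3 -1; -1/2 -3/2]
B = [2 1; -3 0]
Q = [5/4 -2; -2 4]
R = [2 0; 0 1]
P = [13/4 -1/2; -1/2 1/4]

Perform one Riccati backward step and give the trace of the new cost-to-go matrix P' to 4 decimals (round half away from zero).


8.8496

BᵀP = [8.0000 -1.7500; 3.2500 -0.5000]
S = R + BᵀPB = [2 0; 0 1] + [21.2500 8.0000; 8.0000 3.2500] = [23.2500 8.0000; 8.0000 4.2500]
BᵀPA = [24.8750 -5.3750; 10.0000 -2.5000]
K = S⁻¹·BᵀPA = [0.7388 -0.0817; 0.9623 -0.4345]
A−BK = [0.5601 -0.4022; 1.7163 -1.7451]
AᵀP(A−BK) = [2.8124 -1.1858; -1.1858 0.7873]
P' = Q + AᵀP(A−BK) = [4.0624 -3.1858; -3.1858 4.7873]
tr(P') = 8.8496


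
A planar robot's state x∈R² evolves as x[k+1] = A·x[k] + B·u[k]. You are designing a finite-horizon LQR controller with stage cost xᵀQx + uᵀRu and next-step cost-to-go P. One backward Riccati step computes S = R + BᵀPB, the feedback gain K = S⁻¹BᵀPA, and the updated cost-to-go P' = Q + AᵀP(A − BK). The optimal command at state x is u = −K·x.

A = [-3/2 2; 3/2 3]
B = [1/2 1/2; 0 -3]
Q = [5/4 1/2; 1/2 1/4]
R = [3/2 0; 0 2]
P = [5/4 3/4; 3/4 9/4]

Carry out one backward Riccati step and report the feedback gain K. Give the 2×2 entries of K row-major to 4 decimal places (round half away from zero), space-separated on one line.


BᵀP = [0.6250 0.3750; -1.6250 -6.3750]
S = R + BᵀPB = [3/2 0; 0 2] + [0.3125 -0.8125; -0.8125 18.3125] = [1.8125 -0.8125; -0.8125 20.3125]
BᵀPA = [-0.3750 2.3750; -7.1250 -22.3750]
K = S⁻¹·BᵀPA = [-0.3708 0.8315; -0.3656 -1.0683]
A−BK = [-1.1318 2.1184; 0.4032 -0.2048]
AᵀP(A−BK) = [1.7561 -2.0497; -2.0497 8.3725]
P' = Q + AᵀP(A−BK) = [3.0061 -1.5497; -1.5497 8.6225]
tr(P') = 11.6286

-0.3708 0.8315 -0.3656 -1.0683


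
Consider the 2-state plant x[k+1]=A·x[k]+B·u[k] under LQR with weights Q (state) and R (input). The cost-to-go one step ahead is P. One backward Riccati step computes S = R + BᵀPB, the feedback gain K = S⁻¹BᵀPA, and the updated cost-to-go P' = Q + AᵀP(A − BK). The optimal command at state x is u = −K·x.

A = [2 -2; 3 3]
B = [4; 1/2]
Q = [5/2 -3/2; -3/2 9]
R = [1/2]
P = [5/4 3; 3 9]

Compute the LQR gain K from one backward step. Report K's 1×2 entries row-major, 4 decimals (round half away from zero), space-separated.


BᵀP = [6.5000 16.5000]
S = R + BᵀPB = [1/2] + [34.2500] = [34.7500]
BᵀPA = [62.5000 36.5000]
K = S⁻¹·BᵀPA = [1.7986 1.0504]
A−BK = [-5.1942 -6.2014; 2.1007 2.4748]
AᵀP(A−BK) = [9.5899 10.3525; 10.3525 11.6619]
P' = Q + AᵀP(A−BK) = [12.0899 8.8525; 8.8525 20.6619]
tr(P') = 32.7518

1.7986 1.0504


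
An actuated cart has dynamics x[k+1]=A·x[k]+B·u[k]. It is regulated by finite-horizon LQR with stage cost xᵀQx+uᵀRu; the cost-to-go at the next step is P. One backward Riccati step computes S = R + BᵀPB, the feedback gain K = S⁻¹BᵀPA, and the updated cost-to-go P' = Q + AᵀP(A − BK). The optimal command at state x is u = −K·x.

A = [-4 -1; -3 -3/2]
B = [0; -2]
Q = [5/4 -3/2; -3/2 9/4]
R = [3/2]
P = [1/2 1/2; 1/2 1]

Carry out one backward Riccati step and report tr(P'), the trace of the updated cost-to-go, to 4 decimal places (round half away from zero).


15.6591

BᵀP = [-1.0000 -2.0000]
S = R + BᵀPB = [3/2] + [4.0000] = [5.5000]
BᵀPA = [10.0000 4.0000]
K = S⁻¹·BᵀPA = [1.8182 0.7273]
A−BK = [-4.0000 -1.0000; 0.6364 -0.0455]
AᵀP(A−BK) = [10.8182 3.7273; 3.7273 1.3409]
P' = Q + AᵀP(A−BK) = [12.0682 2.2273; 2.2273 3.5909]
tr(P') = 15.6591


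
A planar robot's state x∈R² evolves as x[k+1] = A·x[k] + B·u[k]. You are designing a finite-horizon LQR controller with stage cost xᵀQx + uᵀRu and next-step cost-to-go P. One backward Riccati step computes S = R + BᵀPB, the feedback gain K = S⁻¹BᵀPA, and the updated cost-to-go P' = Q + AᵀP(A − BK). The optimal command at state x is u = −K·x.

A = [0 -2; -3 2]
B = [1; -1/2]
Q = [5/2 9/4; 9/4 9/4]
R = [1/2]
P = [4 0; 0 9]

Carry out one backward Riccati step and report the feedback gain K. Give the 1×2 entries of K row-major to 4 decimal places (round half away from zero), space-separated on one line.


2.0000 -2.5185

BᵀP = [4.0000 -4.5000]
S = R + BᵀPB = [1/2] + [6.2500] = [6.7500]
BᵀPA = [13.5000 -17.0000]
K = S⁻¹·BᵀPA = [2.0000 -2.5185]
A−BK = [-2.0000 0.5185; -2.0000 0.7407]
AᵀP(A−BK) = [54.0000 -20.0000; -20.0000 9.1852]
P' = Q + AᵀP(A−BK) = [56.5000 -17.7500; -17.7500 11.4352]
tr(P') = 67.9352


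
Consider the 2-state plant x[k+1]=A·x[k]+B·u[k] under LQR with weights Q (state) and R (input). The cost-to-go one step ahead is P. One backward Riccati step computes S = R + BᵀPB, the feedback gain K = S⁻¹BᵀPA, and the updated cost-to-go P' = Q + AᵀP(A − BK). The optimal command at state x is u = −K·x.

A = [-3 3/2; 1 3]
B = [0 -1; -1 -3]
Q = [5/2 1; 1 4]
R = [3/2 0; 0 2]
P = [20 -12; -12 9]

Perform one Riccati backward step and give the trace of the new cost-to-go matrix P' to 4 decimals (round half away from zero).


BᵀP = [12.0000 -9.0000; 16.0000 -15.0000]
S = R + BᵀPB = [3/2 0; 0 2] + [9.0000 15.0000; 15.0000 29.0000] = [10.5000 15.0000; 15.0000 31.0000]
BᵀPA = [-45.0000 -9.0000; -63.0000 -21.0000]
K = S⁻¹·BᵀPA = [-4.4776 0.3582; 0.1343 -0.8507]
A−BK = [-2.8657 0.6493; -3.0746 0.8060]
AᵀP(A−BK) = [67.9701 -10.4776; -10.4776 3.3582]
P' = Q + AᵀP(A−BK) = [70.4701 -9.4776; -9.4776 7.3582]
tr(P') = 77.8284

77.8284


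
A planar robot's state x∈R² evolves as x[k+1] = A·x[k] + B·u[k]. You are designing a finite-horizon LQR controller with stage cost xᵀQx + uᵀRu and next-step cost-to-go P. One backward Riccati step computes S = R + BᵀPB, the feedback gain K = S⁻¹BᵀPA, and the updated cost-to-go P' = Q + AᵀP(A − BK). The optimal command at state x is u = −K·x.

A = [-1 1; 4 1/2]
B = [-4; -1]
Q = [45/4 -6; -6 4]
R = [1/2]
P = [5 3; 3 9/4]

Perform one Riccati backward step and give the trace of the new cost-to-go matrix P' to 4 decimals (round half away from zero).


21.4821

BᵀP = [-23.0000 -14.2500]
S = R + BᵀPB = [1/2] + [106.2500] = [106.7500]
BᵀPA = [-34.0000 -30.1250]
K = S⁻¹·BᵀPA = [-0.3185 -0.2822]
A−BK = [-2.2740 -0.1288; 3.6815 0.2178]
AᵀP(A−BK) = [6.1710 0.4052; 0.4052 0.0612]
P' = Q + AᵀP(A−BK) = [17.4210 -5.5948; -5.5948 4.0612]
tr(P') = 21.4821


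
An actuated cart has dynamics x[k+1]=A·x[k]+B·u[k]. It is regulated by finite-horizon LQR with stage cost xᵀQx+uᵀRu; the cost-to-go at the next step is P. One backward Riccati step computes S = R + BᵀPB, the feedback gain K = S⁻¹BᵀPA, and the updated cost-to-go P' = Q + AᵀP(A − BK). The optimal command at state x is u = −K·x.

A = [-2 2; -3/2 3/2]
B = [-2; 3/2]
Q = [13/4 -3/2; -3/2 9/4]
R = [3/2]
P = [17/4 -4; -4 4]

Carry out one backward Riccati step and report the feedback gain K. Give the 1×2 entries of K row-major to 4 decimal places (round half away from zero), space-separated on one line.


BᵀP = [-14.5000 14.0000]
S = R + BᵀPB = [3/2] + [50.0000] = [51.5000]
BᵀPA = [8.0000 -8.0000]
K = S⁻¹·BᵀPA = [0.1553 -0.1553]
A−BK = [-1.6893 1.6893; -1.7330 1.7330]
AᵀP(A−BK) = [0.7573 -0.7573; -0.7573 0.7573]
P' = Q + AᵀP(A−BK) = [4.0073 -2.2573; -2.2573 3.0073]
tr(P') = 7.0146

0.1553 -0.1553


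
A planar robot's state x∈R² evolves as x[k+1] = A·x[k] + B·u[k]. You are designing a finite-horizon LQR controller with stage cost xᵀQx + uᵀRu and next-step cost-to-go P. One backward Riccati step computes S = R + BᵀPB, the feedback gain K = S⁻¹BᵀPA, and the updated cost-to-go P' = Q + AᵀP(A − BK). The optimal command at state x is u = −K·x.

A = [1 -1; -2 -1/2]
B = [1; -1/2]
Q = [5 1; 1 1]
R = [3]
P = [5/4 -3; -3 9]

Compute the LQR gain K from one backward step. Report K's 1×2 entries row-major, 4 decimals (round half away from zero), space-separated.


1.8684 0.1053

BᵀP = [2.7500 -7.5000]
S = R + BᵀPB = [3] + [6.5000] = [9.5000]
BᵀPA = [17.7500 1.0000]
K = S⁻¹·BᵀPA = [1.8684 0.1053]
A−BK = [-0.8684 -1.1053; -1.0658 -0.4474]
AᵀP(A−BK) = [16.0855 1.3816; 1.3816 0.3947]
P' = Q + AᵀP(A−BK) = [21.0855 2.3816; 2.3816 1.3947]
tr(P') = 22.4803


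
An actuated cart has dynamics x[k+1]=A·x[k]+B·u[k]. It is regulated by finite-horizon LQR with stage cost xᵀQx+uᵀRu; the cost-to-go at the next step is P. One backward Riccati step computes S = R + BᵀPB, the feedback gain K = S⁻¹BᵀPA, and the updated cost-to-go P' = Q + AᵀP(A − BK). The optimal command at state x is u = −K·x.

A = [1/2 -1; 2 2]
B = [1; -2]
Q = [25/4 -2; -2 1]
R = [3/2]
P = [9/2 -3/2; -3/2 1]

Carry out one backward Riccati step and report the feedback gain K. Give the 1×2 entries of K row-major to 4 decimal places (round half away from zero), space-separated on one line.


-0.2031 -0.9063

BᵀP = [7.5000 -3.5000]
S = R + BᵀPB = [3/2] + [14.5000] = [16.0000]
BᵀPA = [-3.2500 -14.5000]
K = S⁻¹·BᵀPA = [-0.2031 -0.9063]
A−BK = [0.7031 -0.0938; 1.5938 0.1875]
AᵀP(A−BK) = [1.4648 0.3047; 0.3047 1.3594]
P' = Q + AᵀP(A−BK) = [7.7148 -1.6953; -1.6953 2.3594]
tr(P') = 10.0742


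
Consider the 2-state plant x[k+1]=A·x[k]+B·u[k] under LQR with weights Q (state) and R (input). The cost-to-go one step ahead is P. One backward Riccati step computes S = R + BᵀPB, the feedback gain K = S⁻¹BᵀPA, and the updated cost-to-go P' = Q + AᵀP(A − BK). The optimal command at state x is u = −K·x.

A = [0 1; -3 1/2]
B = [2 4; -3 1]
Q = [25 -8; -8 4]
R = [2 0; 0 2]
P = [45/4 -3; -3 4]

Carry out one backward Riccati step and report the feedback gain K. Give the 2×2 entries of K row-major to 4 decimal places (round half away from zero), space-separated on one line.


0.8085 -0.0603 -0.3909 0.2748

BᵀP = [31.5000 -18.0000; 42.0000 -8.0000]
S = R + BᵀPB = [2 0; 0 2] + [117.0000 108.0000; 108.0000 160.0000] = [119.0000 108.0000; 108.0000 162.0000]
BᵀPA = [54.0000 22.5000; 24.0000 38.0000]
K = S⁻¹·BᵀPA = [0.8085 -0.0603; -0.3909 0.2748]
A−BK = [-0.0536 0.0215; -0.1836 0.0444]
AᵀP(A−BK) = [1.7210 -0.3388; -0.3388 0.1656]
P' = Q + AᵀP(A−BK) = [26.7210 -8.3388; -8.3388 4.1656]
tr(P') = 30.8867
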